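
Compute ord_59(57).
29

59 is prime, so ord(57) divides φ(59) = 58.
Divisors of 58: 1, 2, 29, 58.
Repeated squaring: 57^1 ≡ 57, 57^2 ≡ 4, 57^4 ≡ 16, 57^8 ≡ 20, 57^16 ≡ 46, 57^32 ≡ 51 (mod 59).
Test 57^d mod 59 for each divisor d in increasing order:
57^1 ≡ 57
57^2 ≡ 4
57^29 = 57^16·57^8·57^4·57^1 ≡ 1  ← first divisor giving 1
The order is 29.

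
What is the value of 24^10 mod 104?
88

Repeated squaring. Binary of 10 = 1010.
24^1 ≡ 24 (mod 104); 24^2 ≡ 56 (mod 104); 24^4 ≡ 16 (mod 104); 24^8 ≡ 48 (mod 104)
24^10 = 24^2 × 24^8 ≡ 88 (mod 104)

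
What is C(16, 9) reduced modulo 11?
0

Using Lucas' theorem:
Write n=16 and k=9 in base 11:
n in base 11: [1, 5]
k in base 11: [0, 9]
C(16,9) mod 11 = ∏ C(n_i, k_i) mod 11
Digit binomials (mod 11): C(1,0) = 1; C(5,9) = 0 (k_i > n_i)
Product: 1 × 0 = 0 ≡ 0 (mod 11)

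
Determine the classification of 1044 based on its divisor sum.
abundant

Proper divisors of 1044: sum = 1 + 2 + 3 + 4 + 6 + 9 + 12 + 18 + ... + 174 + 261 + 348 + 522 (17 divisors) = 1686
Since 1686 > 1044, 1044 is abundant.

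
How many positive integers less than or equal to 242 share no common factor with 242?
110

242 = 2 × 11^2
φ(n) = n × ∏(1 - 1/p) for each prime p dividing n
φ(242) = 242 × (1 - 1/2) × (1 - 1/11) = 110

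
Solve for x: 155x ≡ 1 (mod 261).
32

gcd(155, 261) = 1, so the inverse exists.
Extended Euclidean algorithm on (261, 155):
261 = 1 × 155 + 106  ⟹  106 = (1)·261 + (-1)·155
155 = 1 × 106 + 49  ⟹  49 = (-1)·261 + (2)·155
106 = 2 × 49 + 8  ⟹  8 = (3)·261 + (-5)·155
49 = 6 × 8 + 1  ⟹  1 = (-19)·261 + (32)·155
So (32)·155 ≡ 1 (mod 261), i.e. 155^(-1) ≡ 32 (mod 261).
Check: 155 × 32 = 4960 ≡ 1 (mod 261)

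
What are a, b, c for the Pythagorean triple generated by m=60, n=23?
(3071, 2760, 4129)

Euclid's formula: a = m² - n², b = 2mn, c = m² + n²
m = 60, n = 23
a = 60² - 23² = 3600 - 529 = 3071
b = 2 × 60 × 23 = 2760
c = 60² + 23² = 3600 + 529 = 4129
Verification: 3071² + 2760² = 9431041 + 7617600 = 17048641 = 4129² ✓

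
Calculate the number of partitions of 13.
101

p(n) counts ways to write n as a sum of positive integers (order ignored).
Euler's pentagonal recurrence: p(k) = p(k-1) + p(k-2) - p(k-5) - p(k-7) + p(k-12) + p(k-15) - ... (offsets j(3j∓1)/2, signs ++--, p(0)=1, p(<0)=0).
DP table for k = 0..12: p(0)=1, p(1)=1, p(2)=2, p(3)=3, p(4)=5, p(5)=7, p(6)=11, p(7)=15, p(8)=22, p(9)=30, p(10)=42, p(11)=56, p(12)=77.
Final step: p(13) = p(12) + p(11) - p(8) - p(6) + p(1)
= 77 + 56 - 22 - 11 + 1
= 101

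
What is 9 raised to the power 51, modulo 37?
10

Repeated squaring. Binary of 51 = 110011.
9^1 ≡ 9 (mod 37); 9^2 ≡ 7 (mod 37); 9^4 ≡ 12 (mod 37); 9^8 ≡ 33 (mod 37); 9^16 ≡ 16 (mod 37); 9^32 ≡ 34 (mod 37)
9^51 = 9^1 × 9^2 × 9^16 × 9^32 ≡ 10 (mod 37)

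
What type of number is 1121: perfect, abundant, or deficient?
deficient

Proper divisors of 1121: sum = 1 + 19 + 59 = 79
Since 79 < 1121, 1121 is deficient.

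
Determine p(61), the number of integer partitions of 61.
1121505

p(n) counts ways to write n as a sum of positive integers (order ignored).
Euler's pentagonal recurrence: p(k) = p(k-1) + p(k-2) - p(k-5) - p(k-7) + p(k-12) + p(k-15) - ... (offsets j(3j∓1)/2, signs ++--, p(0)=1, p(<0)=0).
DP table for k = 0..60: p(0)=1, p(1)=1, p(2)=2, p(3)=3, p(4)=5, p(5)=7, p(6)=11, p(7)=15, p(8)=22, p(9)=30, p(10)=42, p(11)=56, p(12)=77, p(13)=101, p(14)=135, p(15)=176, p(16)=231, p(17)=297, p(18)=385, p(19)=490, p(20)=627, p(21)=792, p(22)=1002, p(23)=1255, p(24)=1575, p(25)=1958, p(26)=2436, p(27)=3010, p(28)=3718, p(29)=4565, p(30)=5604, p(31)=6842, p(32)=8349, p(33)=10143, p(34)=12310, p(35)=14883, p(36)=17977, p(37)=21637, p(38)=26015, p(39)=31185, p(40)=37338, p(41)=44583, p(42)=53174, p(43)=63261, p(44)=75175, p(45)=89134, p(46)=105558, p(47)=124754, p(48)=147273, p(49)=173525, p(50)=204226, p(51)=239943, p(52)=281589, p(53)=329931, p(54)=386155, p(55)=451276, p(56)=526823, p(57)=614154, p(58)=715220, p(59)=831820, p(60)=966467.
Final step: p(61) = p(60) + p(59) - p(56) - p(54) + p(49) + p(46) - p(39) - p(35) + p(26) + p(21) - p(10) - p(4)
= 966467 + 831820 - 526823 - 386155 + 173525 + 105558 - 31185 - 14883 + 2436 + 792 - 42 - 5
= 1121505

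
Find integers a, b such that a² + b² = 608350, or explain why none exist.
Not possible

Factorization: 608350 = 2 × 5^2 × 23^3
By Fermat: n is sum of two squares iff every prime p ≡ 3 (mod 4) appears to even power.
Prime(s) ≡ 3 (mod 4) with odd exponent: [(23, 3)]
Therefore 608350 cannot be expressed as a² + b².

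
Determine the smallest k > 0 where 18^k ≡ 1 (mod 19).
2

19 is prime, so ord(18) divides φ(19) = 18.
Divisors of 18: 1, 2, 3, 6, 9, 18.
Repeated squaring: 18^1 ≡ 18, 18^2 ≡ 1, 18^4 ≡ 1, 18^8 ≡ 1, 18^16 ≡ 1 (mod 19).
Test 18^d mod 19 for each divisor d in increasing order:
18^1 ≡ 18
18^2 ≡ 1  ← first divisor giving 1
The order is 2.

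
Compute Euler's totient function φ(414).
132

414 = 2 × 3^2 × 23
φ(n) = n × ∏(1 - 1/p) for each prime p dividing n
φ(414) = 414 × (1 - 1/2) × (1 - 1/3) × (1 - 1/23) = 132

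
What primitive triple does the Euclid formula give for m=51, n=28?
(1817, 2856, 3385)

Euclid's formula: a = m² - n², b = 2mn, c = m² + n²
m = 51, n = 28
a = 51² - 28² = 2601 - 784 = 1817
b = 2 × 51 × 28 = 2856
c = 51² + 28² = 2601 + 784 = 3385
Verification: 1817² + 2856² = 3301489 + 8156736 = 11458225 = 3385² ✓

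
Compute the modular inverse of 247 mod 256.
199

gcd(247, 256) = 1, so the inverse exists.
Extended Euclidean algorithm on (256, 247):
256 = 1 × 247 + 9  ⟹  9 = (1)·256 + (-1)·247
247 = 27 × 9 + 4  ⟹  4 = (-27)·256 + (28)·247
9 = 2 × 4 + 1  ⟹  1 = (55)·256 + (-57)·247
So (-57)·247 ≡ 1 (mod 256), i.e. 247^(-1) ≡ -57 ≡ 199 (mod 256).
Check: 247 × 199 = 49153 ≡ 1 (mod 256)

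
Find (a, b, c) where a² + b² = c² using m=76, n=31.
(4815, 4712, 6737)

Euclid's formula: a = m² - n², b = 2mn, c = m² + n²
m = 76, n = 31
a = 76² - 31² = 5776 - 961 = 4815
b = 2 × 76 × 31 = 4712
c = 76² + 31² = 5776 + 961 = 6737
Verification: 4815² + 4712² = 23184225 + 22202944 = 45387169 = 6737² ✓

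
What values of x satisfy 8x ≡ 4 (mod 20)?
x ≡ 3 (mod 5)

gcd(8, 20) = 4, which divides 4, so solutions exist.
Divide through by 4: 2x ≡ 1 (mod 5).
Find 2^(-1) mod 5 by the extended Euclidean algorithm:
5 = 2 × 2 + 1  ⟹  1 = (1)·5 + (-2)·2
So (-2)·2 ≡ 1 (mod 5), i.e. 2^(-1) ≡ -2 ≡ 3 (mod 5).
x ≡ 3 × 1 = 3 ≡ 3 (mod 5).
Check: 8 × 3 = 24 ≡ 4 (mod 20).
x ≡ 3 (mod 5), giving 4 solutions mod 20.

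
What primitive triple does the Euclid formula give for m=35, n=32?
(201, 2240, 2249)

Euclid's formula: a = m² - n², b = 2mn, c = m² + n²
m = 35, n = 32
a = 35² - 32² = 1225 - 1024 = 201
b = 2 × 35 × 32 = 2240
c = 35² + 32² = 1225 + 1024 = 2249
Verification: 201² + 2240² = 40401 + 5017600 = 5058001 = 2249² ✓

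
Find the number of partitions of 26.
2436

p(n) counts ways to write n as a sum of positive integers (order ignored).
Euler's pentagonal recurrence: p(k) = p(k-1) + p(k-2) - p(k-5) - p(k-7) + p(k-12) + p(k-15) - ... (offsets j(3j∓1)/2, signs ++--, p(0)=1, p(<0)=0).
DP table for k = 0..25: p(0)=1, p(1)=1, p(2)=2, p(3)=3, p(4)=5, p(5)=7, p(6)=11, p(7)=15, p(8)=22, p(9)=30, p(10)=42, p(11)=56, p(12)=77, p(13)=101, p(14)=135, p(15)=176, p(16)=231, p(17)=297, p(18)=385, p(19)=490, p(20)=627, p(21)=792, p(22)=1002, p(23)=1255, p(24)=1575, p(25)=1958.
Final step: p(26) = p(25) + p(24) - p(21) - p(19) + p(14) + p(11) - p(4) - p(0)
= 1958 + 1575 - 792 - 490 + 135 + 56 - 5 - 1
= 2436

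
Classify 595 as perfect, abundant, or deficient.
deficient

Proper divisors of 595: sum = 1 + 5 + 7 + 17 + 35 + 85 + 119 = 269
Since 269 < 595, 595 is deficient.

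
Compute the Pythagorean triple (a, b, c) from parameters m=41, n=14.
(1485, 1148, 1877)

Euclid's formula: a = m² - n², b = 2mn, c = m² + n²
m = 41, n = 14
a = 41² - 14² = 1681 - 196 = 1485
b = 2 × 41 × 14 = 1148
c = 41² + 14² = 1681 + 196 = 1877
Verification: 1485² + 1148² = 2205225 + 1317904 = 3523129 = 1877² ✓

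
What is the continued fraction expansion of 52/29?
[1; 1, 3, 1, 5]

Euclidean algorithm steps:
52 = 1 × 29 + 23
29 = 1 × 23 + 6
23 = 3 × 6 + 5
6 = 1 × 5 + 1
5 = 5 × 1 + 0
Continued fraction: [1; 1, 3, 1, 5]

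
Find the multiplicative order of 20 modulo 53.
52

53 is prime, so ord(20) divides φ(53) = 52.
Divisors of 52: 1, 2, 4, 13, 26, 52.
Repeated squaring: 20^1 ≡ 20, 20^2 ≡ 29, 20^4 ≡ 46, 20^8 ≡ 49, 20^16 ≡ 16, 20^32 ≡ 44 (mod 53).
Test 20^d mod 53 for each divisor d in increasing order:
20^1 ≡ 20
20^2 ≡ 29
20^4 ≡ 46
20^13 = 20^8·20^4·20^1 ≡ 30
20^26 = 20^16·20^8·20^2 ≡ 52
20^52 = 20^32·20^16·20^4 ≡ 1  ← first divisor giving 1
The order is 52.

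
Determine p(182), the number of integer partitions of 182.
819876908323

p(n) counts ways to write n as a sum of positive integers (order ignored).
Euler's pentagonal recurrence: p(k) = p(k-1) + p(k-2) - p(k-5) - p(k-7) + p(k-12) + p(k-15) - ... (offsets j(3j∓1)/2, signs ++--, p(0)=1, p(<0)=0).
DP table for k = 0..181: p(0)=1, p(1)=1, p(2)=2, p(3)=3, p(4)=5, p(5)=7, p(6)=11, p(7)=15, p(8)=22, p(9)=30, p(10)=42, p(11)=56, p(12)=77, p(13)=101, p(14)=135, p(15)=176, p(16)=231, p(17)=297, p(18)=385, p(19)=490, p(20)=627, p(21)=792, p(22)=1002, p(23)=1255, p(24)=1575, p(25)=1958, p(26)=2436, p(27)=3010, p(28)=3718, p(29)=4565, p(30)=5604, p(31)=6842, p(32)=8349, p(33)=10143, p(34)=12310, p(35)=14883, p(36)=17977, p(37)=21637, p(38)=26015, p(39)=31185, p(40)=37338, p(41)=44583, p(42)=53174, p(43)=63261, p(44)=75175, p(45)=89134, p(46)=105558, p(47)=124754, p(48)=147273, p(49)=173525, p(50)=204226, p(51)=239943, p(52)=281589, p(53)=329931, p(54)=386155, p(55)=451276, p(56)=526823, p(57)=614154, p(58)=715220, p(59)=831820, p(60)=966467, p(61)=1121505, p(62)=1300156, p(63)=1505499, p(64)=1741630, p(65)=2012558, p(66)=2323520, p(67)=2679689, p(68)=3087735, p(69)=3554345, p(70)=4087968, p(71)=4697205, p(72)=5392783, p(73)=6185689, p(74)=7089500, p(75)=8118264, p(76)=9289091, p(77)=10619863, p(78)=12132164, p(79)=13848650, p(80)=15796476, p(81)=18004327, p(82)=20506255, p(83)=23338469, p(84)=26543660, p(85)=30167357, p(86)=34262962, p(87)=38887673, p(88)=44108109, p(89)=49995925, p(90)=56634173, p(91)=64112359, p(92)=72533807, p(93)=82010177, p(94)=92669720, p(95)=104651419, p(96)=118114304, p(97)=133230930, p(98)=150198136, p(99)=169229875, p(100)=190569292, p(101)=214481126, p(102)=241265379, p(103)=271248950, p(104)=304801365, p(105)=342325709, p(106)=384276336, p(107)=431149389, p(108)=483502844, p(109)=541946240, p(110)=607163746, p(111)=679903203, p(112)=761002156, p(113)=851376628, p(114)=952050665, p(115)=1064144451, p(116)=1188908248, p(117)=1327710076, p(118)=1482074143, p(119)=1653668665, p(120)=1844349560, p(121)=2056148051, p(122)=2291320912, p(123)=2552338241, p(124)=2841940500, p(125)=3163127352, p(126)=3519222692, p(127)=3913864295, p(128)=4351078600, p(129)=4835271870, p(130)=5371315400, p(131)=5964539504, p(132)=6620830889, p(133)=7346629512, p(134)=8149040695, p(135)=9035836076, p(136)=10015581680, p(137)=11097645016, p(138)=12292341831, p(139)=13610949895, p(140)=15065878135, p(141)=16670689208, p(142)=18440293320, p(143)=20390982757, p(144)=22540654445, p(145)=24908858009, p(146)=27517052599, p(147)=30388671978, p(148)=33549419497, p(149)=37027355200, p(150)=40853235313, p(151)=45060624582, p(152)=49686288421, p(153)=54770336324, p(154)=60356673280, p(155)=66493182097, p(156)=73232243759, p(157)=80630964769, p(158)=88751778802, p(159)=97662728555, p(160)=107438159466, p(161)=118159068427, p(162)=129913904637, p(163)=142798995930, p(164)=156919475295, p(165)=172389800255, p(166)=189334822579, p(167)=207890420102, p(168)=228204732751, p(169)=250438925115, p(170)=274768617130, p(171)=301384802048, p(172)=330495499613, p(173)=362326859895, p(174)=397125074750, p(175)=435157697830, p(176)=476715857290, p(177)=522115831195, p(178)=571701605655, p(179)=625846753120, p(180)=684957390936, p(181)=749474411781.
Final step: p(182) = p(181) + p(180) - p(177) - p(175) + p(170) + p(167) - p(160) - p(156) + p(147) + p(142) - p(131) - p(125) + p(112) + p(105) - p(90) - p(82) + p(65) + p(56) - p(37) - p(27) + p(6)
= 749474411781 + 684957390936 - 522115831195 - 435157697830 + 274768617130 + 207890420102 - 107438159466 - 73232243759 + 30388671978 + 18440293320 - 5964539504 - 3163127352 + 761002156 + 342325709 - 56634173 - 20506255 + 2012558 + 526823 - 21637 - 3010 + 11
= 819876908323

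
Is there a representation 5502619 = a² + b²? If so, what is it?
Not possible

Factorization: 5502619 = 47^3 × 53
By Fermat: n is sum of two squares iff every prime p ≡ 3 (mod 4) appears to even power.
Prime(s) ≡ 3 (mod 4) with odd exponent: [(47, 3)]
Therefore 5502619 cannot be expressed as a² + b².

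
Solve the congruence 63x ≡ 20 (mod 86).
x ≡ 44 (mod 86)

gcd(63, 86) = 1, which divides 20, so solutions exist.
Find 63^(-1) mod 86 by the extended Euclidean algorithm:
86 = 1 × 63 + 23  ⟹  23 = (1)·86 + (-1)·63
63 = 2 × 23 + 17  ⟹  17 = (-2)·86 + (3)·63
23 = 1 × 17 + 6  ⟹  6 = (3)·86 + (-4)·63
17 = 2 × 6 + 5  ⟹  5 = (-8)·86 + (11)·63
6 = 1 × 5 + 1  ⟹  1 = (11)·86 + (-15)·63
So (-15)·63 ≡ 1 (mod 86), i.e. 63^(-1) ≡ -15 ≡ 71 (mod 86).
x ≡ 71 × 20 = 1420 ≡ 44 (mod 86).
Check: 63 × 44 = 2772 ≡ 20 (mod 86).
Unique solution: x ≡ 44 (mod 86)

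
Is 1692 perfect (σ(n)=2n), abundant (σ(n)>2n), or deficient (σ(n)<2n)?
abundant

Proper divisors of 1692: sum = 1 + 2 + 3 + 4 + 6 + 9 + 12 + 18 + ... + 282 + 423 + 564 + 846 (17 divisors) = 2676
Since 2676 > 1692, 1692 is abundant.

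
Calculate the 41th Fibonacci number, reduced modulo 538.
419

Matrix identity: Q^n = [[F_(n+1), F_n], [F_n, F_(n-1)]] with Q = [[1,1],[1,0]].
n = 41 = 101001₂. Square-and-multiply, entries mod 538:
Q^1 = [[1,1],[1,0]]
Q^2 = (Q^1)² = [[2,1],[1,1]]
Q^5 = (Q^2)²·Q = [[8,5],[5,3]]
Q^10 = (Q^5)² = [[89,55],[55,34]]
Q^20 = (Q^10)² = [[186,309],[309,415]]
Q^41 = (Q^20)²·Q = [[518,419],[419,99]]
F_41 mod 538 = Q^41[0][1] = 419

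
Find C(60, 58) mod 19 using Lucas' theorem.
3

Using Lucas' theorem:
Write n=60 and k=58 in base 19:
n in base 19: [3, 3]
k in base 19: [3, 1]
C(60,58) mod 19 = ∏ C(n_i, k_i) mod 19
Digit binomials (mod 19): C(3,3) = 1; C(3,1) = 3
Product: 1 × 3 = 3 ≡ 3 (mod 19)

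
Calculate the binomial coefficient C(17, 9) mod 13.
0

Using Lucas' theorem:
Write n=17 and k=9 in base 13:
n in base 13: [1, 4]
k in base 13: [0, 9]
C(17,9) mod 13 = ∏ C(n_i, k_i) mod 13
Digit binomials (mod 13): C(1,0) = 1; C(4,9) = 0 (k_i > n_i)
Product: 1 × 0 = 0 ≡ 0 (mod 13)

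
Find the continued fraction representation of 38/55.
[0; 1, 2, 4, 4]

Euclidean algorithm steps:
38 = 0 × 55 + 38
55 = 1 × 38 + 17
38 = 2 × 17 + 4
17 = 4 × 4 + 1
4 = 4 × 1 + 0
Continued fraction: [0; 1, 2, 4, 4]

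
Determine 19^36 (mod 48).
1

Repeated squaring. Binary of 36 = 100100.
19^1 ≡ 19 (mod 48); 19^2 ≡ 25 (mod 48); 19^4 ≡ 1 (mod 48); 19^8 ≡ 1 (mod 48); 19^16 ≡ 1 (mod 48); 19^32 ≡ 1 (mod 48)
19^36 = 19^4 × 19^32 ≡ 1 (mod 48)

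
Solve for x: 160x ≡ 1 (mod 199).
51

gcd(160, 199) = 1, so the inverse exists.
Extended Euclidean algorithm on (199, 160):
199 = 1 × 160 + 39  ⟹  39 = (1)·199 + (-1)·160
160 = 4 × 39 + 4  ⟹  4 = (-4)·199 + (5)·160
39 = 9 × 4 + 3  ⟹  3 = (37)·199 + (-46)·160
4 = 1 × 3 + 1  ⟹  1 = (-41)·199 + (51)·160
So (51)·160 ≡ 1 (mod 199), i.e. 160^(-1) ≡ 51 (mod 199).
Check: 160 × 51 = 8160 ≡ 1 (mod 199)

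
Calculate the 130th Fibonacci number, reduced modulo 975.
790

Matrix identity: Q^n = [[F_(n+1), F_n], [F_n, F_(n-1)]] with Q = [[1,1],[1,0]].
n = 130 = 10000010₂. Square-and-multiply, entries mod 975:
Q^1 = [[1,1],[1,0]]
Q^2 = (Q^1)² = [[2,1],[1,1]]
Q^4 = (Q^2)² = [[5,3],[3,2]]
Q^8 = (Q^4)² = [[34,21],[21,13]]
Q^16 = (Q^8)² = [[622,12],[12,610]]
Q^32 = (Q^16)² = [[928,159],[159,769]]
Q^65 = (Q^32)²·Q = [[913,190],[190,723]]
Q^130 = (Q^65)² = [[944,790],[790,154]]
F_130 mod 975 = Q^130[0][1] = 790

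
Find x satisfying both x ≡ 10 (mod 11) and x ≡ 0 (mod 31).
186

Using Chinese Remainder Theorem:
M = 11 × 31 = 341
M1 = 31, M2 = 11
y1 = 31^(-1) mod 11 = 5
y2 = 11^(-1) mod 31 = 17
x = (10×31×5 + 0×11×17) mod 341 = 186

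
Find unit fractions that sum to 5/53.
1/11 + 1/292 + 1/170236

Greedy algorithm:
5/53: ceiling(53/5) = 11, use 1/11
2/583: ceiling(583/2) = 292, use 1/292
1/170236: ceiling(170236/1) = 170236, use 1/170236
Result: 5/53 = 1/11 + 1/292 + 1/170236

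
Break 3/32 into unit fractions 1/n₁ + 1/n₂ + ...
1/11 + 1/352

Greedy algorithm:
3/32: ceiling(32/3) = 11, use 1/11
1/352: ceiling(352/1) = 352, use 1/352
Result: 3/32 = 1/11 + 1/352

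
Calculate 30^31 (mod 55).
30

Repeated squaring. Binary of 31 = 11111.
30^1 ≡ 30 (mod 55); 30^2 ≡ 20 (mod 55); 30^4 ≡ 15 (mod 55); 30^8 ≡ 5 (mod 55); 30^16 ≡ 25 (mod 55)
30^31 = 30^1 × 30^2 × 30^4 × 30^8 × 30^16 ≡ 30 (mod 55)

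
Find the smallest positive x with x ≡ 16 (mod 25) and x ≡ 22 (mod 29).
341

Using Chinese Remainder Theorem:
M = 25 × 29 = 725
M1 = 29, M2 = 25
y1 = 29^(-1) mod 25 = 19
y2 = 25^(-1) mod 29 = 7
x = (16×29×19 + 22×25×7) mod 725 = 341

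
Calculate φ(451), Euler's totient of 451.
400

451 = 11 × 41
φ(n) = n × ∏(1 - 1/p) for each prime p dividing n
φ(451) = 451 × (1 - 1/11) × (1 - 1/41) = 400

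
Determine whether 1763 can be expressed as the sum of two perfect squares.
Not possible

Factorization: 1763 = 41 × 43
By Fermat: n is sum of two squares iff every prime p ≡ 3 (mod 4) appears to even power.
Prime(s) ≡ 3 (mod 4) with odd exponent: [(43, 1)]
Therefore 1763 cannot be expressed as a² + b².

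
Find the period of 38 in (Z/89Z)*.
88

89 is prime, so ord(38) divides φ(89) = 88.
Divisors of 88: 1, 2, 4, 8, 11, 22, 44, 88.
Repeated squaring: 38^1 ≡ 38, 38^2 ≡ 20, 38^4 ≡ 44, 38^8 ≡ 67, 38^16 ≡ 39, 38^32 ≡ 8, 38^64 ≡ 64 (mod 89).
Test 38^d mod 89 for each divisor d in increasing order:
38^1 ≡ 38
38^2 ≡ 20
38^4 ≡ 44
38^8 ≡ 67
38^11 = 38^8·38^2·38^1 ≡ 12
38^22 = 38^16·38^4·38^2 ≡ 55
38^44 = 38^32·38^8·38^4 ≡ 88
38^88 = 38^64·38^16·38^8 ≡ 1  ← first divisor giving 1
The order is 88.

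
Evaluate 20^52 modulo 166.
160

Repeated squaring. Binary of 52 = 110100.
20^1 ≡ 20 (mod 166); 20^2 ≡ 68 (mod 166); 20^4 ≡ 142 (mod 166); 20^8 ≡ 78 (mod 166); 20^16 ≡ 108 (mod 166); 20^32 ≡ 44 (mod 166)
20^52 = 20^4 × 20^16 × 20^32 ≡ 160 (mod 166)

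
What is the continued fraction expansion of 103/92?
[1; 8, 2, 1, 3]

Euclidean algorithm steps:
103 = 1 × 92 + 11
92 = 8 × 11 + 4
11 = 2 × 4 + 3
4 = 1 × 3 + 1
3 = 3 × 1 + 0
Continued fraction: [1; 8, 2, 1, 3]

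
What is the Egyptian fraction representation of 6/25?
1/5 + 1/25

Greedy algorithm:
6/25: ceiling(25/6) = 5, use 1/5
1/25: ceiling(25/1) = 25, use 1/25
Result: 6/25 = 1/5 + 1/25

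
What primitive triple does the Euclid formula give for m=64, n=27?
(3367, 3456, 4825)

Euclid's formula: a = m² - n², b = 2mn, c = m² + n²
m = 64, n = 27
a = 64² - 27² = 4096 - 729 = 3367
b = 2 × 64 × 27 = 3456
c = 64² + 27² = 4096 + 729 = 4825
Verification: 3367² + 3456² = 11336689 + 11943936 = 23280625 = 4825² ✓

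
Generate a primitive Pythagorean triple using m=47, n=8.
(2145, 752, 2273)

Euclid's formula: a = m² - n², b = 2mn, c = m² + n²
m = 47, n = 8
a = 47² - 8² = 2209 - 64 = 2145
b = 2 × 47 × 8 = 752
c = 47² + 8² = 2209 + 64 = 2273
Verification: 2145² + 752² = 4601025 + 565504 = 5166529 = 2273² ✓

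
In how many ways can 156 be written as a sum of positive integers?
73232243759

p(n) counts ways to write n as a sum of positive integers (order ignored).
Euler's pentagonal recurrence: p(k) = p(k-1) + p(k-2) - p(k-5) - p(k-7) + p(k-12) + p(k-15) - ... (offsets j(3j∓1)/2, signs ++--, p(0)=1, p(<0)=0).
DP table for k = 0..155: p(0)=1, p(1)=1, p(2)=2, p(3)=3, p(4)=5, p(5)=7, p(6)=11, p(7)=15, p(8)=22, p(9)=30, p(10)=42, p(11)=56, p(12)=77, p(13)=101, p(14)=135, p(15)=176, p(16)=231, p(17)=297, p(18)=385, p(19)=490, p(20)=627, p(21)=792, p(22)=1002, p(23)=1255, p(24)=1575, p(25)=1958, p(26)=2436, p(27)=3010, p(28)=3718, p(29)=4565, p(30)=5604, p(31)=6842, p(32)=8349, p(33)=10143, p(34)=12310, p(35)=14883, p(36)=17977, p(37)=21637, p(38)=26015, p(39)=31185, p(40)=37338, p(41)=44583, p(42)=53174, p(43)=63261, p(44)=75175, p(45)=89134, p(46)=105558, p(47)=124754, p(48)=147273, p(49)=173525, p(50)=204226, p(51)=239943, p(52)=281589, p(53)=329931, p(54)=386155, p(55)=451276, p(56)=526823, p(57)=614154, p(58)=715220, p(59)=831820, p(60)=966467, p(61)=1121505, p(62)=1300156, p(63)=1505499, p(64)=1741630, p(65)=2012558, p(66)=2323520, p(67)=2679689, p(68)=3087735, p(69)=3554345, p(70)=4087968, p(71)=4697205, p(72)=5392783, p(73)=6185689, p(74)=7089500, p(75)=8118264, p(76)=9289091, p(77)=10619863, p(78)=12132164, p(79)=13848650, p(80)=15796476, p(81)=18004327, p(82)=20506255, p(83)=23338469, p(84)=26543660, p(85)=30167357, p(86)=34262962, p(87)=38887673, p(88)=44108109, p(89)=49995925, p(90)=56634173, p(91)=64112359, p(92)=72533807, p(93)=82010177, p(94)=92669720, p(95)=104651419, p(96)=118114304, p(97)=133230930, p(98)=150198136, p(99)=169229875, p(100)=190569292, p(101)=214481126, p(102)=241265379, p(103)=271248950, p(104)=304801365, p(105)=342325709, p(106)=384276336, p(107)=431149389, p(108)=483502844, p(109)=541946240, p(110)=607163746, p(111)=679903203, p(112)=761002156, p(113)=851376628, p(114)=952050665, p(115)=1064144451, p(116)=1188908248, p(117)=1327710076, p(118)=1482074143, p(119)=1653668665, p(120)=1844349560, p(121)=2056148051, p(122)=2291320912, p(123)=2552338241, p(124)=2841940500, p(125)=3163127352, p(126)=3519222692, p(127)=3913864295, p(128)=4351078600, p(129)=4835271870, p(130)=5371315400, p(131)=5964539504, p(132)=6620830889, p(133)=7346629512, p(134)=8149040695, p(135)=9035836076, p(136)=10015581680, p(137)=11097645016, p(138)=12292341831, p(139)=13610949895, p(140)=15065878135, p(141)=16670689208, p(142)=18440293320, p(143)=20390982757, p(144)=22540654445, p(145)=24908858009, p(146)=27517052599, p(147)=30388671978, p(148)=33549419497, p(149)=37027355200, p(150)=40853235313, p(151)=45060624582, p(152)=49686288421, p(153)=54770336324, p(154)=60356673280, p(155)=66493182097.
Final step: p(156) = p(155) + p(154) - p(151) - p(149) + p(144) + p(141) - p(134) - p(130) + p(121) + p(116) - p(105) - p(99) + p(86) + p(79) - p(64) - p(56) + p(39) + p(30) - p(11) - p(1)
= 66493182097 + 60356673280 - 45060624582 - 37027355200 + 22540654445 + 16670689208 - 8149040695 - 5371315400 + 2056148051 + 1188908248 - 342325709 - 169229875 + 34262962 + 13848650 - 1741630 - 526823 + 31185 + 5604 - 56 - 1
= 73232243759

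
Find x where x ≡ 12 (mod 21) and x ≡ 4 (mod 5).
54

Using Chinese Remainder Theorem:
M = 21 × 5 = 105
M1 = 5, M2 = 21
y1 = 5^(-1) mod 21 = 17
y2 = 21^(-1) mod 5 = 1
x = (12×5×17 + 4×21×1) mod 105 = 54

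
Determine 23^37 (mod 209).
23

Repeated squaring. Binary of 37 = 100101.
23^1 ≡ 23 (mod 209); 23^2 ≡ 111 (mod 209); 23^4 ≡ 199 (mod 209); 23^8 ≡ 100 (mod 209); 23^16 ≡ 177 (mod 209); 23^32 ≡ 188 (mod 209)
23^37 = 23^1 × 23^4 × 23^32 ≡ 23 (mod 209)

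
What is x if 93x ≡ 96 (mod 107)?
x ≡ 39 (mod 107)

gcd(93, 107) = 1, which divides 96, so solutions exist.
Find 93^(-1) mod 107 by the extended Euclidean algorithm:
107 = 1 × 93 + 14  ⟹  14 = (1)·107 + (-1)·93
93 = 6 × 14 + 9  ⟹  9 = (-6)·107 + (7)·93
14 = 1 × 9 + 5  ⟹  5 = (7)·107 + (-8)·93
9 = 1 × 5 + 4  ⟹  4 = (-13)·107 + (15)·93
5 = 1 × 4 + 1  ⟹  1 = (20)·107 + (-23)·93
So (-23)·93 ≡ 1 (mod 107), i.e. 93^(-1) ≡ -23 ≡ 84 (mod 107).
x ≡ 84 × 96 = 8064 ≡ 39 (mod 107).
Check: 93 × 39 = 3627 ≡ 96 (mod 107).
Unique solution: x ≡ 39 (mod 107)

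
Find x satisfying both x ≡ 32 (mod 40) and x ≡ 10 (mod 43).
1472

Using Chinese Remainder Theorem:
M = 40 × 43 = 1720
M1 = 43, M2 = 40
y1 = 43^(-1) mod 40 = 27
y2 = 40^(-1) mod 43 = 14
x = (32×43×27 + 10×40×14) mod 1720 = 1472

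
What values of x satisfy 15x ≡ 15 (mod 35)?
x ≡ 1 (mod 7)

gcd(15, 35) = 5, which divides 15, so solutions exist.
Divide through by 5: 3x ≡ 3 (mod 7).
Find 3^(-1) mod 7 by the extended Euclidean algorithm:
7 = 2 × 3 + 1  ⟹  1 = (1)·7 + (-2)·3
So (-2)·3 ≡ 1 (mod 7), i.e. 3^(-1) ≡ -2 ≡ 5 (mod 7).
x ≡ 5 × 3 = 15 ≡ 1 (mod 7).
Check: 15 × 1 = 15 ≡ 15 (mod 35).
x ≡ 1 (mod 7), giving 5 solutions mod 35.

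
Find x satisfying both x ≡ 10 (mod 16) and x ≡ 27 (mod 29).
346

Using Chinese Remainder Theorem:
M = 16 × 29 = 464
M1 = 29, M2 = 16
y1 = 29^(-1) mod 16 = 5
y2 = 16^(-1) mod 29 = 20
x = (10×29×5 + 27×16×20) mod 464 = 346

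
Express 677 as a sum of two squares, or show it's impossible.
1² + 26² (a=1, b=26)

Factorization: 677 = 677
By Fermat: n is sum of two squares iff every prime p ≡ 3 (mod 4) appears to even power.
All primes ≡ 3 (mod 4) appear to even power.
Search a = 0, 1, 2, … for 677 - a² a perfect square: first hit at a = 1: 677 - 1 = 676 = 26².
677 = 1² + 26² = 1 + 676 ✓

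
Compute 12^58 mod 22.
12

Repeated squaring. Binary of 58 = 111010.
12^1 ≡ 12 (mod 22); 12^2 ≡ 12 (mod 22); 12^4 ≡ 12 (mod 22); 12^8 ≡ 12 (mod 22); 12^16 ≡ 12 (mod 22); 12^32 ≡ 12 (mod 22)
12^58 = 12^2 × 12^8 × 12^16 × 12^32 ≡ 12 (mod 22)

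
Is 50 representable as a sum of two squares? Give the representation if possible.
1² + 7² (a=1, b=7)

Factorization: 50 = 2 × 5^2
By Fermat: n is sum of two squares iff every prime p ≡ 3 (mod 4) appears to even power.
All primes ≡ 3 (mod 4) appear to even power.
Search a = 0, 1, 2, … for 50 - a² a perfect square: first hit at a = 1: 50 - 1 = 49 = 7².
50 = 1² + 7² = 1 + 49 ✓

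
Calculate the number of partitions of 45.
89134

p(n) counts ways to write n as a sum of positive integers (order ignored).
Euler's pentagonal recurrence: p(k) = p(k-1) + p(k-2) - p(k-5) - p(k-7) + p(k-12) + p(k-15) - ... (offsets j(3j∓1)/2, signs ++--, p(0)=1, p(<0)=0).
DP table for k = 0..44: p(0)=1, p(1)=1, p(2)=2, p(3)=3, p(4)=5, p(5)=7, p(6)=11, p(7)=15, p(8)=22, p(9)=30, p(10)=42, p(11)=56, p(12)=77, p(13)=101, p(14)=135, p(15)=176, p(16)=231, p(17)=297, p(18)=385, p(19)=490, p(20)=627, p(21)=792, p(22)=1002, p(23)=1255, p(24)=1575, p(25)=1958, p(26)=2436, p(27)=3010, p(28)=3718, p(29)=4565, p(30)=5604, p(31)=6842, p(32)=8349, p(33)=10143, p(34)=12310, p(35)=14883, p(36)=17977, p(37)=21637, p(38)=26015, p(39)=31185, p(40)=37338, p(41)=44583, p(42)=53174, p(43)=63261, p(44)=75175.
Final step: p(45) = p(44) + p(43) - p(40) - p(38) + p(33) + p(30) - p(23) - p(19) + p(10) + p(5)
= 75175 + 63261 - 37338 - 26015 + 10143 + 5604 - 1255 - 490 + 42 + 7
= 89134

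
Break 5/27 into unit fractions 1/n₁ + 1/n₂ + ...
1/6 + 1/54

Greedy algorithm:
5/27: ceiling(27/5) = 6, use 1/6
1/54: ceiling(54/1) = 54, use 1/54
Result: 5/27 = 1/6 + 1/54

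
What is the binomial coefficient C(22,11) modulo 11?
2

Using Lucas' theorem:
Write n=22 and k=11 in base 11:
n in base 11: [2, 0]
k in base 11: [1, 0]
C(22,11) mod 11 = ∏ C(n_i, k_i) mod 11
Digit binomials (mod 11): C(2,1) = 2; C(0,0) = 1
Product: 2 × 1 = 2 ≡ 2 (mod 11)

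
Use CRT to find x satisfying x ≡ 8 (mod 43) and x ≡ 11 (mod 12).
395

Using Chinese Remainder Theorem:
M = 43 × 12 = 516
M1 = 12, M2 = 43
y1 = 12^(-1) mod 43 = 18
y2 = 43^(-1) mod 12 = 7
x = (8×12×18 + 11×43×7) mod 516 = 395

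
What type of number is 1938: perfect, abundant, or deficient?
abundant

Proper divisors of 1938: sum = 1 + 2 + 3 + 6 + 17 + 19 + 34 + 38 + 51 + 57 + 102 + 114 + 323 + 646 + 969 = 2382
Since 2382 > 1938, 1938 is abundant.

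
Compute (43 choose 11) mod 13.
0

Using Lucas' theorem:
Write n=43 and k=11 in base 13:
n in base 13: [3, 4]
k in base 13: [0, 11]
C(43,11) mod 13 = ∏ C(n_i, k_i) mod 13
Digit binomials (mod 13): C(3,0) = 1; C(4,11) = 0 (k_i > n_i)
Product: 1 × 0 = 0 ≡ 0 (mod 13)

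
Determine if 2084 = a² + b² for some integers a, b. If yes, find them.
22² + 40² (a=22, b=40)

Factorization: 2084 = 2^2 × 521
By Fermat: n is sum of two squares iff every prime p ≡ 3 (mod 4) appears to even power.
All primes ≡ 3 (mod 4) appear to even power.
Search a = 0, 1, 2, … for 2084 - a² a perfect square: first hit at a = 22: 2084 - 484 = 1600 = 40².
2084 = 22² + 40² = 484 + 1600 ✓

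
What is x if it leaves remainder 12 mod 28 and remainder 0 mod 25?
600

Using Chinese Remainder Theorem:
M = 28 × 25 = 700
M1 = 25, M2 = 28
y1 = 25^(-1) mod 28 = 9
y2 = 28^(-1) mod 25 = 17
x = (12×25×9 + 0×28×17) mod 700 = 600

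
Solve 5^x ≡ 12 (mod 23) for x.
20

Baby-step giant-step with step n = ⌈√23⌉ = 5.
Baby steps 5^j mod 23 (j:value) for j=0..4: 0:1, 1:5, 2:2, 3:10, 4:4.
Giant-step multiplier: 5^(-5) ≡ 5^(22-5) = 5^17 ≡ 15 (mod 23).
Giant steps γ_i = 12·15^i mod 23: γ_0=12, γ_1=19, γ_2=9, γ_3=20, γ_4=1 (in table at j=0).
x = i·n + j = 4·5 + 0 = 20.
Check: 5^20 ≡ 12 (mod 23).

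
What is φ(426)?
140

426 = 2 × 3 × 71
φ(n) = n × ∏(1 - 1/p) for each prime p dividing n
φ(426) = 426 × (1 - 1/2) × (1 - 1/3) × (1 - 1/71) = 140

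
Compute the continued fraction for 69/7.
[9; 1, 6]

Euclidean algorithm steps:
69 = 9 × 7 + 6
7 = 1 × 6 + 1
6 = 6 × 1 + 0
Continued fraction: [9; 1, 6]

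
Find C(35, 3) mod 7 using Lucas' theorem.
0

Using Lucas' theorem:
Write n=35 and k=3 in base 7:
n in base 7: [5, 0]
k in base 7: [0, 3]
C(35,3) mod 7 = ∏ C(n_i, k_i) mod 7
Digit binomials (mod 7): C(5,0) = 1; C(0,3) = 0 (k_i > n_i)
Product: 1 × 0 = 0 ≡ 0 (mod 7)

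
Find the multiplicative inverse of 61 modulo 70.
31

gcd(61, 70) = 1, so the inverse exists.
Extended Euclidean algorithm on (70, 61):
70 = 1 × 61 + 9  ⟹  9 = (1)·70 + (-1)·61
61 = 6 × 9 + 7  ⟹  7 = (-6)·70 + (7)·61
9 = 1 × 7 + 2  ⟹  2 = (7)·70 + (-8)·61
7 = 3 × 2 + 1  ⟹  1 = (-27)·70 + (31)·61
So (31)·61 ≡ 1 (mod 70), i.e. 61^(-1) ≡ 31 (mod 70).
Check: 61 × 31 = 1891 ≡ 1 (mod 70)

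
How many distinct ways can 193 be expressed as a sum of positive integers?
2168627105469

p(n) counts ways to write n as a sum of positive integers (order ignored).
Euler's pentagonal recurrence: p(k) = p(k-1) + p(k-2) - p(k-5) - p(k-7) + p(k-12) + p(k-15) - ... (offsets j(3j∓1)/2, signs ++--, p(0)=1, p(<0)=0).
DP table for k = 0..192: p(0)=1, p(1)=1, p(2)=2, p(3)=3, p(4)=5, p(5)=7, p(6)=11, p(7)=15, p(8)=22, p(9)=30, p(10)=42, p(11)=56, p(12)=77, p(13)=101, p(14)=135, p(15)=176, p(16)=231, p(17)=297, p(18)=385, p(19)=490, p(20)=627, p(21)=792, p(22)=1002, p(23)=1255, p(24)=1575, p(25)=1958, p(26)=2436, p(27)=3010, p(28)=3718, p(29)=4565, p(30)=5604, p(31)=6842, p(32)=8349, p(33)=10143, p(34)=12310, p(35)=14883, p(36)=17977, p(37)=21637, p(38)=26015, p(39)=31185, p(40)=37338, p(41)=44583, p(42)=53174, p(43)=63261, p(44)=75175, p(45)=89134, p(46)=105558, p(47)=124754, p(48)=147273, p(49)=173525, p(50)=204226, p(51)=239943, p(52)=281589, p(53)=329931, p(54)=386155, p(55)=451276, p(56)=526823, p(57)=614154, p(58)=715220, p(59)=831820, p(60)=966467, p(61)=1121505, p(62)=1300156, p(63)=1505499, p(64)=1741630, p(65)=2012558, p(66)=2323520, p(67)=2679689, p(68)=3087735, p(69)=3554345, p(70)=4087968, p(71)=4697205, p(72)=5392783, p(73)=6185689, p(74)=7089500, p(75)=8118264, p(76)=9289091, p(77)=10619863, p(78)=12132164, p(79)=13848650, p(80)=15796476, p(81)=18004327, p(82)=20506255, p(83)=23338469, p(84)=26543660, p(85)=30167357, p(86)=34262962, p(87)=38887673, p(88)=44108109, p(89)=49995925, p(90)=56634173, p(91)=64112359, p(92)=72533807, p(93)=82010177, p(94)=92669720, p(95)=104651419, p(96)=118114304, p(97)=133230930, p(98)=150198136, p(99)=169229875, p(100)=190569292, p(101)=214481126, p(102)=241265379, p(103)=271248950, p(104)=304801365, p(105)=342325709, p(106)=384276336, p(107)=431149389, p(108)=483502844, p(109)=541946240, p(110)=607163746, p(111)=679903203, p(112)=761002156, p(113)=851376628, p(114)=952050665, p(115)=1064144451, p(116)=1188908248, p(117)=1327710076, p(118)=1482074143, p(119)=1653668665, p(120)=1844349560, p(121)=2056148051, p(122)=2291320912, p(123)=2552338241, p(124)=2841940500, p(125)=3163127352, p(126)=3519222692, p(127)=3913864295, p(128)=4351078600, p(129)=4835271870, p(130)=5371315400, p(131)=5964539504, p(132)=6620830889, p(133)=7346629512, p(134)=8149040695, p(135)=9035836076, p(136)=10015581680, p(137)=11097645016, p(138)=12292341831, p(139)=13610949895, p(140)=15065878135, p(141)=16670689208, p(142)=18440293320, p(143)=20390982757, p(144)=22540654445, p(145)=24908858009, p(146)=27517052599, p(147)=30388671978, p(148)=33549419497, p(149)=37027355200, p(150)=40853235313, p(151)=45060624582, p(152)=49686288421, p(153)=54770336324, p(154)=60356673280, p(155)=66493182097, p(156)=73232243759, p(157)=80630964769, p(158)=88751778802, p(159)=97662728555, p(160)=107438159466, p(161)=118159068427, p(162)=129913904637, p(163)=142798995930, p(164)=156919475295, p(165)=172389800255, p(166)=189334822579, p(167)=207890420102, p(168)=228204732751, p(169)=250438925115, p(170)=274768617130, p(171)=301384802048, p(172)=330495499613, p(173)=362326859895, p(174)=397125074750, p(175)=435157697830, p(176)=476715857290, p(177)=522115831195, p(178)=571701605655, p(179)=625846753120, p(180)=684957390936, p(181)=749474411781, p(182)=819876908323, p(183)=896684817527, p(184)=980462880430, p(185)=1071823774337, p(186)=1171432692373, p(187)=1280011042268, p(188)=1398341745571, p(189)=1527273599625, p(190)=1667727404093, p(191)=1820701100652, p(192)=1987276856363.
Final step: p(193) = p(192) + p(191) - p(188) - p(186) + p(181) + p(178) - p(171) - p(167) + p(158) + p(153) - p(142) - p(136) + p(123) + p(116) - p(101) - p(93) + p(76) + p(67) - p(48) - p(38) + p(17) + p(6)
= 1987276856363 + 1820701100652 - 1398341745571 - 1171432692373 + 749474411781 + 571701605655 - 301384802048 - 207890420102 + 88751778802 + 54770336324 - 18440293320 - 10015581680 + 2552338241 + 1188908248 - 214481126 - 82010177 + 9289091 + 2679689 - 147273 - 26015 + 297 + 11
= 2168627105469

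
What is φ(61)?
60

61 = 61
φ(n) = n × ∏(1 - 1/p) for each prime p dividing n
φ(61) = 61 × (1 - 1/61) = 60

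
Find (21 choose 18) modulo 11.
10

Using Lucas' theorem:
Write n=21 and k=18 in base 11:
n in base 11: [1, 10]
k in base 11: [1, 7]
C(21,18) mod 11 = ∏ C(n_i, k_i) mod 11
Digit binomials (mod 11): C(1,1) = 1; C(10,7) = 120 ≡ 10
Product: 1 × 10 = 10 ≡ 10 (mod 11)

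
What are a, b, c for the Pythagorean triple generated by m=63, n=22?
(3485, 2772, 4453)

Euclid's formula: a = m² - n², b = 2mn, c = m² + n²
m = 63, n = 22
a = 63² - 22² = 3969 - 484 = 3485
b = 2 × 63 × 22 = 2772
c = 63² + 22² = 3969 + 484 = 4453
Verification: 3485² + 2772² = 12145225 + 7683984 = 19829209 = 4453² ✓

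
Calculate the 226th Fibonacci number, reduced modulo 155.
88

Matrix identity: Q^n = [[F_(n+1), F_n], [F_n, F_(n-1)]] with Q = [[1,1],[1,0]].
n = 226 = 11100010₂. Square-and-multiply, entries mod 155:
Q^1 = [[1,1],[1,0]]
Q^3 = (Q^1)²·Q = [[3,2],[2,1]]
Q^7 = (Q^3)²·Q = [[21,13],[13,8]]
Q^14 = (Q^7)² = [[145,67],[67,78]]
Q^28 = (Q^14)² = [[94,61],[61,33]]
Q^56 = (Q^28)² = [[2,152],[152,5]]
Q^113 = (Q^56)²·Q = [[147,13],[13,134]]
Q^226 = (Q^113)² = [[78,88],[88,145]]
F_226 mod 155 = Q^226[0][1] = 88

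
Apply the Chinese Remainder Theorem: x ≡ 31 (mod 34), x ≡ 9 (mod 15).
99

Using Chinese Remainder Theorem:
M = 34 × 15 = 510
M1 = 15, M2 = 34
y1 = 15^(-1) mod 34 = 25
y2 = 34^(-1) mod 15 = 4
x = (31×15×25 + 9×34×4) mod 510 = 99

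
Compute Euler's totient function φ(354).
116

354 = 2 × 3 × 59
φ(n) = n × ∏(1 - 1/p) for each prime p dividing n
φ(354) = 354 × (1 - 1/2) × (1 - 1/3) × (1 - 1/59) = 116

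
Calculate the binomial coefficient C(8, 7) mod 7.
1

Using Lucas' theorem:
Write n=8 and k=7 in base 7:
n in base 7: [1, 1]
k in base 7: [1, 0]
C(8,7) mod 7 = ∏ C(n_i, k_i) mod 7
Digit binomials (mod 7): C(1,1) = 1; C(1,0) = 1
Product: 1 × 1 = 1 ≡ 1 (mod 7)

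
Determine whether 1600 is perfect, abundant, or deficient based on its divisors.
abundant

Proper divisors of 1600: sum = 1 + 2 + 4 + 5 + 8 + 10 + 16 + 20 + ... + 200 + 320 + 400 + 800 (20 divisors) = 2337
Since 2337 > 1600, 1600 is abundant.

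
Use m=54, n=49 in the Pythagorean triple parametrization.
(515, 5292, 5317)

Euclid's formula: a = m² - n², b = 2mn, c = m² + n²
m = 54, n = 49
a = 54² - 49² = 2916 - 2401 = 515
b = 2 × 54 × 49 = 5292
c = 54² + 49² = 2916 + 2401 = 5317
Verification: 515² + 5292² = 265225 + 28005264 = 28270489 = 5317² ✓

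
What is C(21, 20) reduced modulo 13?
8

Using Lucas' theorem:
Write n=21 and k=20 in base 13:
n in base 13: [1, 8]
k in base 13: [1, 7]
C(21,20) mod 13 = ∏ C(n_i, k_i) mod 13
Digit binomials (mod 13): C(1,1) = 1; C(8,7) = 8
Product: 1 × 8 = 8 ≡ 8 (mod 13)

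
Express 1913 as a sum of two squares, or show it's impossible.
8² + 43² (a=8, b=43)

Factorization: 1913 = 1913
By Fermat: n is sum of two squares iff every prime p ≡ 3 (mod 4) appears to even power.
All primes ≡ 3 (mod 4) appear to even power.
Search a = 0, 1, 2, … for 1913 - a² a perfect square: first hit at a = 8: 1913 - 64 = 1849 = 43².
1913 = 8² + 43² = 64 + 1849 ✓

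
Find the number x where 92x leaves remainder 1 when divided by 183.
2

gcd(92, 183) = 1, so the inverse exists.
Extended Euclidean algorithm on (183, 92):
183 = 1 × 92 + 91  ⟹  91 = (1)·183 + (-1)·92
92 = 1 × 91 + 1  ⟹  1 = (-1)·183 + (2)·92
So (2)·92 ≡ 1 (mod 183), i.e. 92^(-1) ≡ 2 (mod 183).
Check: 92 × 2 = 184 ≡ 1 (mod 183)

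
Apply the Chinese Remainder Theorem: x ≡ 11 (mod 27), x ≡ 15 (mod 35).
470

Using Chinese Remainder Theorem:
M = 27 × 35 = 945
M1 = 35, M2 = 27
y1 = 35^(-1) mod 27 = 17
y2 = 27^(-1) mod 35 = 13
x = (11×35×17 + 15×27×13) mod 945 = 470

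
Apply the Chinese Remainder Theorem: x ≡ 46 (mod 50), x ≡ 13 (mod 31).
1346

Using Chinese Remainder Theorem:
M = 50 × 31 = 1550
M1 = 31, M2 = 50
y1 = 31^(-1) mod 50 = 21
y2 = 50^(-1) mod 31 = 18
x = (46×31×21 + 13×50×18) mod 1550 = 1346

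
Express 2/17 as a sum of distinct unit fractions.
1/9 + 1/153

Greedy algorithm:
2/17: ceiling(17/2) = 9, use 1/9
1/153: ceiling(153/1) = 153, use 1/153
Result: 2/17 = 1/9 + 1/153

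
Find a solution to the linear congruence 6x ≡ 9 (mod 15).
x ≡ 4 (mod 5)

gcd(6, 15) = 3, which divides 9, so solutions exist.
Divide through by 3: 2x ≡ 3 (mod 5).
Find 2^(-1) mod 5 by the extended Euclidean algorithm:
5 = 2 × 2 + 1  ⟹  1 = (1)·5 + (-2)·2
So (-2)·2 ≡ 1 (mod 5), i.e. 2^(-1) ≡ -2 ≡ 3 (mod 5).
x ≡ 3 × 3 = 9 ≡ 4 (mod 5).
Check: 6 × 4 = 24 ≡ 9 (mod 15).
x ≡ 4 (mod 5), giving 3 solutions mod 15.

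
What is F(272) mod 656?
389

Matrix identity: Q^n = [[F_(n+1), F_n], [F_n, F_(n-1)]] with Q = [[1,1],[1,0]].
n = 272 = 100010000₂. Square-and-multiply, entries mod 656:
Q^1 = [[1,1],[1,0]]
Q^2 = (Q^1)² = [[2,1],[1,1]]
Q^4 = (Q^2)² = [[5,3],[3,2]]
Q^8 = (Q^4)² = [[34,21],[21,13]]
Q^17 = (Q^8)²·Q = [[616,285],[285,331]]
Q^34 = (Q^17)² = [[169,279],[279,546]]
Q^68 = (Q^34)² = [[130,61],[61,69]]
Q^136 = (Q^68)² = [[285,331],[331,610]]
Q^272 = (Q^136)² = [[546,389],[389,157]]
F_272 mod 656 = Q^272[0][1] = 389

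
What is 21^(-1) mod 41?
2

gcd(21, 41) = 1, so the inverse exists.
Extended Euclidean algorithm on (41, 21):
41 = 1 × 21 + 20  ⟹  20 = (1)·41 + (-1)·21
21 = 1 × 20 + 1  ⟹  1 = (-1)·41 + (2)·21
So (2)·21 ≡ 1 (mod 41), i.e. 21^(-1) ≡ 2 (mod 41).
Check: 21 × 2 = 42 ≡ 1 (mod 41)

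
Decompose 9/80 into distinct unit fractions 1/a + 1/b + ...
1/9 + 1/720

Greedy algorithm:
9/80: ceiling(80/9) = 9, use 1/9
1/720: ceiling(720/1) = 720, use 1/720
Result: 9/80 = 1/9 + 1/720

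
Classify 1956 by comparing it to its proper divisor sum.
abundant

Proper divisors of 1956: sum = 1 + 2 + 3 + 4 + 6 + 12 + 163 + 326 + 489 + 652 + 978 = 2636
Since 2636 > 1956, 1956 is abundant.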